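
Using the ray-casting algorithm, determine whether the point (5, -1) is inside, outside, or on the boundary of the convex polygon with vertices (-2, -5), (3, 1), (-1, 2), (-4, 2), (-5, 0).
The point (5, -1) lies strictly outside the polygon

Cast a horizontal ray to the right from the query point and count how many polygon edges it crosses (each edge strictly once or zero times, handled with the usual half-open convention). 
Parity of crossings → even ⇒ outside.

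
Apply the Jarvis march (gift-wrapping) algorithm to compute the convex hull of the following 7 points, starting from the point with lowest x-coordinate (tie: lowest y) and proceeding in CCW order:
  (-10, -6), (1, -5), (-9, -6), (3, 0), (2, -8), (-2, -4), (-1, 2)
Hull (CCW) = [(-10, -6), (2, -8), (3, 0), (-1, 2)]

Jarvis march: at each step, from the current hull vertex p, select the next vertex q as the point such that every other point lies strictly to the left of (or on) the directed line p → q. (Equivalently: for every other point r, the cross product (q − p) × (r − p) ≥ 0.)
Starting point (lowest x, tie lowest y): (-10, -6). Wrap until returning to start. Resulting hull: (-10, -6), (2, -8), (3, 0), (-1, 2).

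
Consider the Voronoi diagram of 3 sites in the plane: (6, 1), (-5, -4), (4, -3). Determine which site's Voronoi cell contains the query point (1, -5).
Nearest site = (4, -3)

The Voronoi cell of site s contains exactly those query points closer to s than to any other site. Compute squared distances from q = (1, -5) to each site:
  (4 − 1)² + (-3 − -5)² = 13
  (-5 − 1)² + (-4 − -5)² = 37
  (6 − 1)² + (1 − -5)² = 61
Minimum is attained by (4, -3), so q lies in its Voronoi cell.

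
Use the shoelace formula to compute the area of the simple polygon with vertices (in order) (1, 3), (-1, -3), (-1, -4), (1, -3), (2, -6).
Area = 10

Shoelace formula: Area = (1/2) |Σ_i (x_i · y_{i+1} − x_{i+1} · y_i)| (indices mod n). Compute each cross term:
  (1)(-3) − (-1)(3) = 0
  (-1)(-4) − (-1)(-3) = 1
  (-1)(-3) − (1)(-4) = 7
  (1)(-6) − (2)(-3) = 0
  (2)(3) − (1)(-6) = 12
Sum = 20, so (signed) Area = 20/2 = 10, |Area| = 10.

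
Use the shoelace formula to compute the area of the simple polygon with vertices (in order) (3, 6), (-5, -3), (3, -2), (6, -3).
Area = 44

Shoelace formula: Area = (1/2) |Σ_i (x_i · y_{i+1} − x_{i+1} · y_i)| (indices mod n). Compute each cross term:
  (3)(-3) − (-5)(6) = 21
  (-5)(-2) − (3)(-3) = 19
  (3)(-3) − (6)(-2) = 3
  (6)(6) − (3)(-3) = 45
Sum = 88, so (signed) Area = 88/2 = 44, |Area| = 44.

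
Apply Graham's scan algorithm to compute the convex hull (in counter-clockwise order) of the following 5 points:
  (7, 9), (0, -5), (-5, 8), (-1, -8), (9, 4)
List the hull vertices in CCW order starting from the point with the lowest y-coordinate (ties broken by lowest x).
Hull (CCW) = [(-1, -8), (9, 4), (7, 9), (-5, 8)]

Graham scan procedure:
  1. Find the pivot p₀ = point with lowest y (tie → lowest x): (-1, -8).
  2. Sort the remaining points by polar angle around p₀.
  3. Walk through sorted points, maintaining a stack; pop the top while the last three entries make a non-left turn (cross product ≤ 0).
  4. Final stack is the convex hull in CCW order: (-1, -8), (9, 4), (7, 9), (-5, 8).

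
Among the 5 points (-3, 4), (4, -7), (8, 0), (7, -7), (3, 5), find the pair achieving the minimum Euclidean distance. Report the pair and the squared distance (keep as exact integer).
Pair = ((4, -7), (7, -7)); squared distance = 9

Compute all C(5, 2) = 10 pairwise squared distances (x_i − x_j)² + (y_i − y_j)². The minimum is 9, attained by the pair ((4, -7), (7, -7)).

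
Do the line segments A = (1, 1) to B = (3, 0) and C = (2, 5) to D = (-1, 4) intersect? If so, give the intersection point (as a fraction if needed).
No (intersection of containing lines falls outside at least one segment)

Parametrize and solve: t = -11/5, s = 9/5. At least one of these is outside [0, 1], so the segments do not intersect.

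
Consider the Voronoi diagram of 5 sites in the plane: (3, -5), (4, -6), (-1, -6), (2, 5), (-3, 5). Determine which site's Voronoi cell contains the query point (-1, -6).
Nearest site = (-1, -6)

The Voronoi cell of site s contains exactly those query points closer to s than to any other site. Compute squared distances from q = (-1, -6) to each site:
  (-1 − -1)² + (-6 − -6)² = 0
  (3 − -1)² + (-5 − -6)² = 17
  (4 − -1)² + (-6 − -6)² = 25
  (-3 − -1)² + (5 − -6)² = 125
  (2 − -1)² + (5 − -6)² = 130
Minimum is attained by (-1, -6), so q lies in its Voronoi cell.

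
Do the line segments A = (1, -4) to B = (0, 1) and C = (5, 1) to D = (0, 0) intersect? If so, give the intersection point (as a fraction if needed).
Yes; intersection at (5/26, 1/26) (t = 21/26 on AB, s = 25/26 on CD)

Parametrize AB as A + t(B − A) = (1 + -1 t, -4 + 5 t) and CD as C + s(D − C) = (5 + -5 s, 1 + -1 s). Solve the linear system for (t, s). Determinant = -26 ≠ 0, so a unique intersection of the containing lines exists. Solution: t = 21/26, s = 25/26 — both in [0, 1], so the segments cross. Intersection point: (5/26, 1/26).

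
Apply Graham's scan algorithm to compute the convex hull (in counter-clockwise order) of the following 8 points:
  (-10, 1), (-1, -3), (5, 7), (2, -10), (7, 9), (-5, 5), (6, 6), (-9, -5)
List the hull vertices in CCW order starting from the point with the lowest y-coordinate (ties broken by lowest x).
Hull (CCW) = [(2, -10), (7, 9), (-5, 5), (-10, 1), (-9, -5)]

Graham scan procedure:
  1. Find the pivot p₀ = point with lowest y (tie → lowest x): (2, -10).
  2. Sort the remaining points by polar angle around p₀.
  3. Walk through sorted points, maintaining a stack; pop the top while the last three entries make a non-left turn (cross product ≤ 0).
  4. Final stack is the convex hull in CCW order: (2, -10), (7, 9), (-5, 5), (-10, 1), (-9, -5).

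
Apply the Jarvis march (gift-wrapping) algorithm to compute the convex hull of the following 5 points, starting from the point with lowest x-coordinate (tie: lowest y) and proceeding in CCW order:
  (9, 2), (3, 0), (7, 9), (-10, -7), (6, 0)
Hull (CCW) = [(-10, -7), (6, 0), (9, 2), (7, 9)]

Jarvis march: at each step, from the current hull vertex p, select the next vertex q as the point such that every other point lies strictly to the left of (or on) the directed line p → q. (Equivalently: for every other point r, the cross product (q − p) × (r − p) ≥ 0.)
Starting point (lowest x, tie lowest y): (-10, -7). Wrap until returning to start. Resulting hull: (-10, -7), (6, 0), (9, 2), (7, 9).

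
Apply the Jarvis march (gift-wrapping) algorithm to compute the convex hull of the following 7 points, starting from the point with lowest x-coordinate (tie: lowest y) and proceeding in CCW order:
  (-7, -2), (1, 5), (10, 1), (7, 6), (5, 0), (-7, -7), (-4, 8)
Hull (CCW) = [(-7, -7), (10, 1), (7, 6), (-4, 8), (-7, -2)]

Jarvis march: at each step, from the current hull vertex p, select the next vertex q as the point such that every other point lies strictly to the left of (or on) the directed line p → q. (Equivalently: for every other point r, the cross product (q − p) × (r − p) ≥ 0.)
Starting point (lowest x, tie lowest y): (-7, -7). Wrap until returning to start. Resulting hull: (-7, -7), (10, 1), (7, 6), (-4, 8), (-7, -2).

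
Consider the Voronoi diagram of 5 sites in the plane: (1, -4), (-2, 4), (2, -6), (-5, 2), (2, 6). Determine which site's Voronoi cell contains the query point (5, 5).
Nearest site = (2, 6)

The Voronoi cell of site s contains exactly those query points closer to s than to any other site. Compute squared distances from q = (5, 5) to each site:
  (2 − 5)² + (6 − 5)² = 10
  (-2 − 5)² + (4 − 5)² = 50
  (1 − 5)² + (-4 − 5)² = 97
  (-5 − 5)² + (2 − 5)² = 109
  (2 − 5)² + (-6 − 5)² = 130
Minimum is attained by (2, 6), so q lies in its Voronoi cell.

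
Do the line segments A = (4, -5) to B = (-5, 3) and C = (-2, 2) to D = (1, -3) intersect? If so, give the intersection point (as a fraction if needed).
Yes; intersection at (1/7, -11/7) (t = 3/7 on AB, s = 5/7 on CD)

Parametrize AB as A + t(B − A) = (4 + -9 t, -5 + 8 t) and CD as C + s(D − C) = (-2 + 3 s, 2 + -5 s). Solve the linear system for (t, s). Determinant = -21 ≠ 0, so a unique intersection of the containing lines exists. Solution: t = 3/7, s = 5/7 — both in [0, 1], so the segments cross. Intersection point: (1/7, -11/7).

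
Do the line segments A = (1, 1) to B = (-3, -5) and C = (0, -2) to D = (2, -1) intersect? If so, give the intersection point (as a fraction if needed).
No (intersection of containing lines falls outside at least one segment)

Parametrize and solve: t = 5/8, s = -3/4. At least one of these is outside [0, 1], so the segments do not intersect.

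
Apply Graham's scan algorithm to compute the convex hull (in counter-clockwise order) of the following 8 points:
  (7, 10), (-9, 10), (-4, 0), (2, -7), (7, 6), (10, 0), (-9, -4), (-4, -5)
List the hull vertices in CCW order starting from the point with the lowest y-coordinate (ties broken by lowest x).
Hull (CCW) = [(2, -7), (10, 0), (7, 10), (-9, 10), (-9, -4)]

Graham scan procedure:
  1. Find the pivot p₀ = point with lowest y (tie → lowest x): (2, -7).
  2. Sort the remaining points by polar angle around p₀.
  3. Walk through sorted points, maintaining a stack; pop the top while the last three entries make a non-left turn (cross product ≤ 0).
  4. Final stack is the convex hull in CCW order: (2, -7), (10, 0), (7, 10), (-9, 10), (-9, -4).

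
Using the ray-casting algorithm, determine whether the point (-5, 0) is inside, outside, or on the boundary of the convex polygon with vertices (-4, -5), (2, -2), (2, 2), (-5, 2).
The point (-5, 0) lies strictly outside the polygon

Cast a horizontal ray to the right from the query point and count how many polygon edges it crosses (each edge strictly once or zero times, handled with the usual half-open convention). 
Parity of crossings → even ⇒ outside.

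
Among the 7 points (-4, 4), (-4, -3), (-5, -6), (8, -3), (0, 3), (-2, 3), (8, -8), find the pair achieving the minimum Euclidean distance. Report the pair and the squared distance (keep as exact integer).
Pair = ((0, 3), (-2, 3)); squared distance = 4

Compute all C(7, 2) = 21 pairwise squared distances (x_i − x_j)² + (y_i − y_j)². The minimum is 4, attained by the pair ((0, 3), (-2, 3)).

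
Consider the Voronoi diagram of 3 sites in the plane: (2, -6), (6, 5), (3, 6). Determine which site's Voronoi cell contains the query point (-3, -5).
Nearest site = (2, -6)

The Voronoi cell of site s contains exactly those query points closer to s than to any other site. Compute squared distances from q = (-3, -5) to each site:
  (2 − -3)² + (-6 − -5)² = 26
  (3 − -3)² + (6 − -5)² = 157
  (6 − -3)² + (5 − -5)² = 181
Minimum is attained by (2, -6), so q lies in its Voronoi cell.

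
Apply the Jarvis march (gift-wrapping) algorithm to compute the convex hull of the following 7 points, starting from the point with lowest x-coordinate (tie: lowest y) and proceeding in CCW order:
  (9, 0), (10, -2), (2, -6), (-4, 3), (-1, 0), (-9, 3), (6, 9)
Hull (CCW) = [(-9, 3), (2, -6), (10, -2), (6, 9)]

Jarvis march: at each step, from the current hull vertex p, select the next vertex q as the point such that every other point lies strictly to the left of (or on) the directed line p → q. (Equivalently: for every other point r, the cross product (q − p) × (r − p) ≥ 0.)
Starting point (lowest x, tie lowest y): (-9, 3). Wrap until returning to start. Resulting hull: (-9, 3), (2, -6), (10, -2), (6, 9).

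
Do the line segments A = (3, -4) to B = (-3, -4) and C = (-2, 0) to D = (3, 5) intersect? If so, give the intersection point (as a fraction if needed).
No (intersection of containing lines falls outside at least one segment)

Parametrize and solve: t = 3/2, s = -4/5. At least one of these is outside [0, 1], so the segments do not intersect.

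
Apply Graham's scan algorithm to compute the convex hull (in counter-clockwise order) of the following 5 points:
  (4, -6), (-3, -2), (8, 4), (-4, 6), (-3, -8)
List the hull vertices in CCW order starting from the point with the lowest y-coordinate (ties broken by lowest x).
Hull (CCW) = [(-3, -8), (4, -6), (8, 4), (-4, 6)]

Graham scan procedure:
  1. Find the pivot p₀ = point with lowest y (tie → lowest x): (-3, -8).
  2. Sort the remaining points by polar angle around p₀.
  3. Walk through sorted points, maintaining a stack; pop the top while the last three entries make a non-left turn (cross product ≤ 0).
  4. Final stack is the convex hull in CCW order: (-3, -8), (4, -6), (8, 4), (-4, 6).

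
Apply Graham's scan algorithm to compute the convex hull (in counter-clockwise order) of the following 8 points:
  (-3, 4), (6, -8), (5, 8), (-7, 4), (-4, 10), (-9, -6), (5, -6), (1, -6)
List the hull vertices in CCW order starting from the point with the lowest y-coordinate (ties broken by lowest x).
Hull (CCW) = [(6, -8), (5, 8), (-4, 10), (-7, 4), (-9, -6)]

Graham scan procedure:
  1. Find the pivot p₀ = point with lowest y (tie → lowest x): (6, -8).
  2. Sort the remaining points by polar angle around p₀.
  3. Walk through sorted points, maintaining a stack; pop the top while the last three entries make a non-left turn (cross product ≤ 0).
  4. Final stack is the convex hull in CCW order: (6, -8), (5, 8), (-4, 10), (-7, 4), (-9, -6).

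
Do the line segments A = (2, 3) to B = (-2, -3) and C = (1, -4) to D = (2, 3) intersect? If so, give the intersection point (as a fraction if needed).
Yes; intersection at (2, 3) (t = 0 on AB, s = 1 on CD)

Parametrize AB as A + t(B − A) = (2 + -4 t, 3 + -6 t) and CD as C + s(D − C) = (1 + 1 s, -4 + 7 s). Solve the linear system for (t, s). Determinant = 22 ≠ 0, so a unique intersection of the containing lines exists. Solution: t = 0, s = 1 — both in [0, 1], so the segments cross. Intersection point: (2, 3).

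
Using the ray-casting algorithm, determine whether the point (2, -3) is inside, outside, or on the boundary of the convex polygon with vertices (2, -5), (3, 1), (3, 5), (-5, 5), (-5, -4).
The point (2, -3) lies strictly inside the polygon

Cast a horizontal ray to the right from the query point and count how many polygon edges it crosses (each edge strictly once or zero times, handled with the usual half-open convention). 
Parity of crossings → odd ⇒ inside.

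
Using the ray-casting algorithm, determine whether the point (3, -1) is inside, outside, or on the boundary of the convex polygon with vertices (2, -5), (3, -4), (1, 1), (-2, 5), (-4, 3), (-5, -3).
The point (3, -1) lies strictly outside the polygon

Cast a horizontal ray to the right from the query point and count how many polygon edges it crosses (each edge strictly once or zero times, handled with the usual half-open convention). 
Parity of crossings → even ⇒ outside.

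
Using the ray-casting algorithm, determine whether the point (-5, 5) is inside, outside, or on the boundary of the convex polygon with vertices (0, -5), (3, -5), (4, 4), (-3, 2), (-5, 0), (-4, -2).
The point (-5, 5) lies strictly outside the polygon

Cast a horizontal ray to the right from the query point and count how many polygon edges it crosses (each edge strictly once or zero times, handled with the usual half-open convention). 
Parity of crossings → even ⇒ outside.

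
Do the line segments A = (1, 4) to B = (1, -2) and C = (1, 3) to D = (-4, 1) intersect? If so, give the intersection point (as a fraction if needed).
Yes; intersection at (1, 3) (t = 1/6 on AB, s = 0 on CD)

Parametrize AB as A + t(B − A) = (1 + 0 t, 4 + -6 t) and CD as C + s(D − C) = (1 + -5 s, 3 + -2 s). Solve the linear system for (t, s). Determinant = 30 ≠ 0, so a unique intersection of the containing lines exists. Solution: t = 1/6, s = 0 — both in [0, 1], so the segments cross. Intersection point: (1, 3).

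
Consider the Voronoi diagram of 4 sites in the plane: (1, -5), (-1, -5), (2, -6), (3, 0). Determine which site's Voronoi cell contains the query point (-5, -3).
Nearest site = (-1, -5)

The Voronoi cell of site s contains exactly those query points closer to s than to any other site. Compute squared distances from q = (-5, -3) to each site:
  (-1 − -5)² + (-5 − -3)² = 20
  (1 − -5)² + (-5 − -3)² = 40
  (2 − -5)² + (-6 − -3)² = 58
  (3 − -5)² + (0 − -3)² = 73
Minimum is attained by (-1, -5), so q lies in its Voronoi cell.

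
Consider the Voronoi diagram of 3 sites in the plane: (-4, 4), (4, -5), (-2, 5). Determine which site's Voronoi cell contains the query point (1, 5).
Nearest site = (-2, 5)

The Voronoi cell of site s contains exactly those query points closer to s than to any other site. Compute squared distances from q = (1, 5) to each site:
  (-2 − 1)² + (5 − 5)² = 9
  (-4 − 1)² + (4 − 5)² = 26
  (4 − 1)² + (-5 − 5)² = 109
Minimum is attained by (-2, 5), so q lies in its Voronoi cell.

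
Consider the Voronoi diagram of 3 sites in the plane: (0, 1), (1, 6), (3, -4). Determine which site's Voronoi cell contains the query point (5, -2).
Nearest site = (3, -4)

The Voronoi cell of site s contains exactly those query points closer to s than to any other site. Compute squared distances from q = (5, -2) to each site:
  (3 − 5)² + (-4 − -2)² = 8
  (0 − 5)² + (1 − -2)² = 34
  (1 − 5)² + (6 − -2)² = 80
Minimum is attained by (3, -4), so q lies in its Voronoi cell.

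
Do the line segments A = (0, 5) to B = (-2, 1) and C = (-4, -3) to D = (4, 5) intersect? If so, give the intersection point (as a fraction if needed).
No (intersection of containing lines falls outside at least one segment)

Parametrize and solve: t = 2, s = 0. At least one of these is outside [0, 1], so the segments do not intersect.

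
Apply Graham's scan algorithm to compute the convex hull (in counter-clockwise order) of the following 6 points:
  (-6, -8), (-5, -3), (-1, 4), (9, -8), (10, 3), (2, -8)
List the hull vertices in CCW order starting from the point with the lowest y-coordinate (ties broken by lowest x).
Hull (CCW) = [(-6, -8), (9, -8), (10, 3), (-1, 4), (-5, -3)]

Graham scan procedure:
  1. Find the pivot p₀ = point with lowest y (tie → lowest x): (-6, -8).
  2. Sort the remaining points by polar angle around p₀.
  3. Walk through sorted points, maintaining a stack; pop the top while the last three entries make a non-left turn (cross product ≤ 0).
  4. Final stack is the convex hull in CCW order: (-6, -8), (9, -8), (10, 3), (-1, 4), (-5, -3).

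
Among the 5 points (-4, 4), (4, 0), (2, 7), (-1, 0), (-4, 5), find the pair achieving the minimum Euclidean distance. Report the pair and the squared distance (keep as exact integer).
Pair = ((-4, 4), (-4, 5)); squared distance = 1

Compute all C(5, 2) = 10 pairwise squared distances (x_i − x_j)² + (y_i − y_j)². The minimum is 1, attained by the pair ((-4, 4), (-4, 5)).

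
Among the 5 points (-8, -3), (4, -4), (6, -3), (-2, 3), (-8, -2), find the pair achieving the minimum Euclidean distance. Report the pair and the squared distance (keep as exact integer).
Pair = ((-8, -3), (-8, -2)); squared distance = 1

Compute all C(5, 2) = 10 pairwise squared distances (x_i − x_j)² + (y_i − y_j)². The minimum is 1, attained by the pair ((-8, -3), (-8, -2)).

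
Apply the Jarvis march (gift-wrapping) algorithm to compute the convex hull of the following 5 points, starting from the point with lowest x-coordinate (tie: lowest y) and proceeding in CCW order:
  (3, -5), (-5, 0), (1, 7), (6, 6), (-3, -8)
Hull (CCW) = [(-5, 0), (-3, -8), (3, -5), (6, 6), (1, 7)]

Jarvis march: at each step, from the current hull vertex p, select the next vertex q as the point such that every other point lies strictly to the left of (or on) the directed line p → q. (Equivalently: for every other point r, the cross product (q − p) × (r − p) ≥ 0.)
Starting point (lowest x, tie lowest y): (-5, 0). Wrap until returning to start. Resulting hull: (-5, 0), (-3, -8), (3, -5), (6, 6), (1, 7).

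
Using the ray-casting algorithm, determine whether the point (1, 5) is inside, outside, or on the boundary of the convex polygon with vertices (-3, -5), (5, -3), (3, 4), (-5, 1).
The point (1, 5) lies strictly outside the polygon

Cast a horizontal ray to the right from the query point and count how many polygon edges it crosses (each edge strictly once or zero times, handled with the usual half-open convention). 
Parity of crossings → even ⇒ outside.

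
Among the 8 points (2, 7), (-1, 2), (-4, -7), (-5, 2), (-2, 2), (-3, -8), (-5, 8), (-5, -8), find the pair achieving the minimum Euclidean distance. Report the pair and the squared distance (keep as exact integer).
Pair = ((-1, 2), (-2, 2)); squared distance = 1

Compute all C(8, 2) = 28 pairwise squared distances (x_i − x_j)² + (y_i − y_j)². The minimum is 1, attained by the pair ((-1, 2), (-2, 2)).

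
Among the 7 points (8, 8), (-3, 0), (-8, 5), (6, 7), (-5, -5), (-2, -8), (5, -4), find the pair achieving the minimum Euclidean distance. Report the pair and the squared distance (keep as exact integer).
Pair = ((8, 8), (6, 7)); squared distance = 5

Compute all C(7, 2) = 21 pairwise squared distances (x_i − x_j)² + (y_i − y_j)². The minimum is 5, attained by the pair ((8, 8), (6, 7)).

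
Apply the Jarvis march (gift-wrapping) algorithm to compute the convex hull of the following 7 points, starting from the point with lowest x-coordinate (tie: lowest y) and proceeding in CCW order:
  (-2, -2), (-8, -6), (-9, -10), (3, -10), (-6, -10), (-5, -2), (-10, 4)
Hull (CCW) = [(-10, 4), (-9, -10), (3, -10), (-2, -2)]

Jarvis march: at each step, from the current hull vertex p, select the next vertex q as the point such that every other point lies strictly to the left of (or on) the directed line p → q. (Equivalently: for every other point r, the cross product (q − p) × (r − p) ≥ 0.)
Starting point (lowest x, tie lowest y): (-10, 4). Wrap until returning to start. Resulting hull: (-10, 4), (-9, -10), (3, -10), (-2, -2).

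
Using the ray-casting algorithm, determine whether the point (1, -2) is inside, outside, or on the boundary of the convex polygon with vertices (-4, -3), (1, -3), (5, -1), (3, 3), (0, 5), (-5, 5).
The point (1, -2) lies strictly inside the polygon

Cast a horizontal ray to the right from the query point and count how many polygon edges it crosses (each edge strictly once or zero times, handled with the usual half-open convention). 
Parity of crossings → odd ⇒ inside.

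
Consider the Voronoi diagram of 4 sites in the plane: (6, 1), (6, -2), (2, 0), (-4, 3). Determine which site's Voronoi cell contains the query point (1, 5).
Nearest site = (2, 0)

The Voronoi cell of site s contains exactly those query points closer to s than to any other site. Compute squared distances from q = (1, 5) to each site:
  (2 − 1)² + (0 − 5)² = 26
  (-4 − 1)² + (3 − 5)² = 29
  (6 − 1)² + (1 − 5)² = 41
  (6 − 1)² + (-2 − 5)² = 74
Minimum is attained by (2, 0), so q lies in its Voronoi cell.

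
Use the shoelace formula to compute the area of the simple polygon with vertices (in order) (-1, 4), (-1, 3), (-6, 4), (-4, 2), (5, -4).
Area = 41/2

Shoelace formula: Area = (1/2) |Σ_i (x_i · y_{i+1} − x_{i+1} · y_i)| (indices mod n). Compute each cross term:
  (-1)(3) − (-1)(4) = 1
  (-1)(4) − (-6)(3) = 14
  (-6)(2) − (-4)(4) = 4
  (-4)(-4) − (5)(2) = 6
  (5)(4) − (-1)(-4) = 16
Sum = 41, so (signed) Area = 41/2 = 41/2, |Area| = 41/2.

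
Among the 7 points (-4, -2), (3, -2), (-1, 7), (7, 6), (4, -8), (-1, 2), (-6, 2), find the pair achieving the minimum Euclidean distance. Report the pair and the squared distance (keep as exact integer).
Pair = ((-4, -2), (-6, 2)); squared distance = 20

Compute all C(7, 2) = 21 pairwise squared distances (x_i − x_j)² + (y_i − y_j)². The minimum is 20, attained by the pair ((-4, -2), (-6, 2)).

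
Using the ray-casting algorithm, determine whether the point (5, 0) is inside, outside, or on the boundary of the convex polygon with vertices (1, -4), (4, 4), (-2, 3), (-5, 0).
The point (5, 0) lies strictly outside the polygon

Cast a horizontal ray to the right from the query point and count how many polygon edges it crosses (each edge strictly once or zero times, handled with the usual half-open convention). 
Parity of crossings → even ⇒ outside.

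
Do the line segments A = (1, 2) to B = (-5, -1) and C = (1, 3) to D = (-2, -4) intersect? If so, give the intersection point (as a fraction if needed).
Yes; intersection at (5/11, 19/11) (t = 1/11 on AB, s = 2/11 on CD)

Parametrize AB as A + t(B − A) = (1 + -6 t, 2 + -3 t) and CD as C + s(D − C) = (1 + -3 s, 3 + -7 s). Solve the linear system for (t, s). Determinant = -33 ≠ 0, so a unique intersection of the containing lines exists. Solution: t = 1/11, s = 2/11 — both in [0, 1], so the segments cross. Intersection point: (5/11, 19/11).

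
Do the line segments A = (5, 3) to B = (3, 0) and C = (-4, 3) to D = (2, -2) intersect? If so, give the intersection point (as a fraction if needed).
No (intersection of containing lines falls outside at least one segment)

Parametrize and solve: t = 45/28, s = 27/28. At least one of these is outside [0, 1], so the segments do not intersect.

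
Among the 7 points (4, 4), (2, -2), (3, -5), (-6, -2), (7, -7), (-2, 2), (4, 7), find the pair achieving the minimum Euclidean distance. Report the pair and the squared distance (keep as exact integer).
Pair = ((4, 4), (4, 7)); squared distance = 9

Compute all C(7, 2) = 21 pairwise squared distances (x_i − x_j)² + (y_i − y_j)². The minimum is 9, attained by the pair ((4, 4), (4, 7)).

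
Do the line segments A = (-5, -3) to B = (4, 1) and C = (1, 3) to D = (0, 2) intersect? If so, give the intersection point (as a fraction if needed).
No (intersection of containing lines falls outside at least one segment)

Parametrize and solve: t = 0, s = 6. At least one of these is outside [0, 1], so the segments do not intersect.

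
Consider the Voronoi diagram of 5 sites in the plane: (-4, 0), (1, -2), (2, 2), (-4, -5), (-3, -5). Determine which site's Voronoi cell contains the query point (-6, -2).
Nearest site = (-4, 0)

The Voronoi cell of site s contains exactly those query points closer to s than to any other site. Compute squared distances from q = (-6, -2) to each site:
  (-4 − -6)² + (0 − -2)² = 8
  (-4 − -6)² + (-5 − -2)² = 13
  (-3 − -6)² + (-5 − -2)² = 18
  (1 − -6)² + (-2 − -2)² = 49
  (2 − -6)² + (2 − -2)² = 80
Minimum is attained by (-4, 0), so q lies in its Voronoi cell.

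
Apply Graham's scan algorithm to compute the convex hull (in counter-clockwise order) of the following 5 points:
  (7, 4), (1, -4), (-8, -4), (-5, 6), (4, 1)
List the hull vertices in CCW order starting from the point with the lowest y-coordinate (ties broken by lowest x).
Hull (CCW) = [(-8, -4), (1, -4), (7, 4), (-5, 6)]

Graham scan procedure:
  1. Find the pivot p₀ = point with lowest y (tie → lowest x): (-8, -4).
  2. Sort the remaining points by polar angle around p₀.
  3. Walk through sorted points, maintaining a stack; pop the top while the last three entries make a non-left turn (cross product ≤ 0).
  4. Final stack is the convex hull in CCW order: (-8, -4), (1, -4), (7, 4), (-5, 6).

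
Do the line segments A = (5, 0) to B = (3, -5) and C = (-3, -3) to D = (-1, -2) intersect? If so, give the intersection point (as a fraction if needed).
No (intersection of containing lines falls outside at least one segment)

Parametrize and solve: t = -1/4, s = 17/4. At least one of these is outside [0, 1], so the segments do not intersect.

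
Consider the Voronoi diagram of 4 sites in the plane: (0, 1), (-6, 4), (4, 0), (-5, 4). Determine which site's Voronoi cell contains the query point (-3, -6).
Nearest site = (0, 1)

The Voronoi cell of site s contains exactly those query points closer to s than to any other site. Compute squared distances from q = (-3, -6) to each site:
  (0 − -3)² + (1 − -6)² = 58
  (4 − -3)² + (0 − -6)² = 85
  (-5 − -3)² + (4 − -6)² = 104
  (-6 − -3)² + (4 − -6)² = 109
Minimum is attained by (0, 1), so q lies in its Voronoi cell.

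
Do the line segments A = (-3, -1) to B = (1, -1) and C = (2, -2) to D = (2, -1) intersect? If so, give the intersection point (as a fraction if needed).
No (intersection of containing lines falls outside at least one segment)

Parametrize and solve: t = 5/4, s = 1. At least one of these is outside [0, 1], so the segments do not intersect.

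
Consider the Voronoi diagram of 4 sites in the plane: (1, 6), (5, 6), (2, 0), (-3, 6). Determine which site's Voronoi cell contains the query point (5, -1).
Nearest site = (2, 0)

The Voronoi cell of site s contains exactly those query points closer to s than to any other site. Compute squared distances from q = (5, -1) to each site:
  (2 − 5)² + (0 − -1)² = 10
  (5 − 5)² + (6 − -1)² = 49
  (1 − 5)² + (6 − -1)² = 65
  (-3 − 5)² + (6 − -1)² = 113
Minimum is attained by (2, 0), so q lies in its Voronoi cell.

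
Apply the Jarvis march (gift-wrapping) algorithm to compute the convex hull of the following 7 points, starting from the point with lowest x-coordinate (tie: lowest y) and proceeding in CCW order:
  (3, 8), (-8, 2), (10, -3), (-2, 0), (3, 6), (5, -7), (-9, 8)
Hull (CCW) = [(-9, 8), (-8, 2), (5, -7), (10, -3), (3, 8)]

Jarvis march: at each step, from the current hull vertex p, select the next vertex q as the point such that every other point lies strictly to the left of (or on) the directed line p → q. (Equivalently: for every other point r, the cross product (q − p) × (r − p) ≥ 0.)
Starting point (lowest x, tie lowest y): (-9, 8). Wrap until returning to start. Resulting hull: (-9, 8), (-8, 2), (5, -7), (10, -3), (3, 8).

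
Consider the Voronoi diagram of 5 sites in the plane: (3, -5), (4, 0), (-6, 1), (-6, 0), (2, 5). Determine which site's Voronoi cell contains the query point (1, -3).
Nearest site = (3, -5)

The Voronoi cell of site s contains exactly those query points closer to s than to any other site. Compute squared distances from q = (1, -3) to each site:
  (3 − 1)² + (-5 − -3)² = 8
  (4 − 1)² + (0 − -3)² = 18
  (-6 − 1)² + (0 − -3)² = 58
  (-6 − 1)² + (1 − -3)² = 65
  (2 − 1)² + (5 − -3)² = 65
Minimum is attained by (3, -5), so q lies in its Voronoi cell.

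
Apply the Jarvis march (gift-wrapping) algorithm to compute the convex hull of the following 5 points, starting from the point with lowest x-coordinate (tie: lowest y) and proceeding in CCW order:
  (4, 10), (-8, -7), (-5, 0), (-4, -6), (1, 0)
Hull (CCW) = [(-8, -7), (-4, -6), (1, 0), (4, 10), (-5, 0)]

Jarvis march: at each step, from the current hull vertex p, select the next vertex q as the point such that every other point lies strictly to the left of (or on) the directed line p → q. (Equivalently: for every other point r, the cross product (q − p) × (r − p) ≥ 0.)
Starting point (lowest x, tie lowest y): (-8, -7). Wrap until returning to start. Resulting hull: (-8, -7), (-4, -6), (1, 0), (4, 10), (-5, 0).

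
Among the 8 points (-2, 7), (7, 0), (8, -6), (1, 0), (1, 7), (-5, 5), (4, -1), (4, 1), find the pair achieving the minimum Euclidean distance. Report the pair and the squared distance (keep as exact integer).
Pair = ((4, -1), (4, 1)); squared distance = 4

Compute all C(8, 2) = 28 pairwise squared distances (x_i − x_j)² + (y_i − y_j)². The minimum is 4, attained by the pair ((4, -1), (4, 1)).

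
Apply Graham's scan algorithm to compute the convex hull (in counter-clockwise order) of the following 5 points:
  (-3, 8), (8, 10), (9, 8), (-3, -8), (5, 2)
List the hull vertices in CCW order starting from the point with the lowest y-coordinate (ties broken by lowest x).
Hull (CCW) = [(-3, -8), (5, 2), (9, 8), (8, 10), (-3, 8)]

Graham scan procedure:
  1. Find the pivot p₀ = point with lowest y (tie → lowest x): (-3, -8).
  2. Sort the remaining points by polar angle around p₀.
  3. Walk through sorted points, maintaining a stack; pop the top while the last three entries make a non-left turn (cross product ≤ 0).
  4. Final stack is the convex hull in CCW order: (-3, -8), (5, 2), (9, 8), (8, 10), (-3, 8).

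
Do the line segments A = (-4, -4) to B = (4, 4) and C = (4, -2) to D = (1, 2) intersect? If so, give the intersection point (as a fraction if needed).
Yes; intersection at (10/7, 10/7) (t = 19/28 on AB, s = 6/7 on CD)

Parametrize AB as A + t(B − A) = (-4 + 8 t, -4 + 8 t) and CD as C + s(D − C) = (4 + -3 s, -2 + 4 s). Solve the linear system for (t, s). Determinant = -56 ≠ 0, so a unique intersection of the containing lines exists. Solution: t = 19/28, s = 6/7 — both in [0, 1], so the segments cross. Intersection point: (10/7, 10/7).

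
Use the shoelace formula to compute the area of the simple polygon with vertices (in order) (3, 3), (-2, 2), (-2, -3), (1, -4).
Area = 24

Shoelace formula: Area = (1/2) |Σ_i (x_i · y_{i+1} − x_{i+1} · y_i)| (indices mod n). Compute each cross term:
  (3)(2) − (-2)(3) = 12
  (-2)(-3) − (-2)(2) = 10
  (-2)(-4) − (1)(-3) = 11
  (1)(3) − (3)(-4) = 15
Sum = 48, so (signed) Area = 48/2 = 24, |Area| = 24.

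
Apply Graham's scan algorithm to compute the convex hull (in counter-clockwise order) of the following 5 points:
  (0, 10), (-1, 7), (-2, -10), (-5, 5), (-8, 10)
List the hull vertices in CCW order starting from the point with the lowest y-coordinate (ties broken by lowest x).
Hull (CCW) = [(-2, -10), (0, 10), (-8, 10)]

Graham scan procedure:
  1. Find the pivot p₀ = point with lowest y (tie → lowest x): (-2, -10).
  2. Sort the remaining points by polar angle around p₀.
  3. Walk through sorted points, maintaining a stack; pop the top while the last three entries make a non-left turn (cross product ≤ 0).
  4. Final stack is the convex hull in CCW order: (-2, -10), (0, 10), (-8, 10).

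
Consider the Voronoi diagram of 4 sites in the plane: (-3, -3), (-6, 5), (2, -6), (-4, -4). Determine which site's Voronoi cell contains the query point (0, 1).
Nearest site = (-3, -3)

The Voronoi cell of site s contains exactly those query points closer to s than to any other site. Compute squared distances from q = (0, 1) to each site:
  (-3 − 0)² + (-3 − 1)² = 25
  (-4 − 0)² + (-4 − 1)² = 41
  (-6 − 0)² + (5 − 1)² = 52
  (2 − 0)² + (-6 − 1)² = 53
Minimum is attained by (-3, -3), so q lies in its Voronoi cell.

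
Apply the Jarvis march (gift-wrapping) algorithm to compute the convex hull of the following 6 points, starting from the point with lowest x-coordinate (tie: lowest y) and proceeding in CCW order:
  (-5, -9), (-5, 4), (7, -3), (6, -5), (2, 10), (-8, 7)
Hull (CCW) = [(-8, 7), (-5, -9), (6, -5), (7, -3), (2, 10)]

Jarvis march: at each step, from the current hull vertex p, select the next vertex q as the point such that every other point lies strictly to the left of (or on) the directed line p → q. (Equivalently: for every other point r, the cross product (q − p) × (r − p) ≥ 0.)
Starting point (lowest x, tie lowest y): (-8, 7). Wrap until returning to start. Resulting hull: (-8, 7), (-5, -9), (6, -5), (7, -3), (2, 10).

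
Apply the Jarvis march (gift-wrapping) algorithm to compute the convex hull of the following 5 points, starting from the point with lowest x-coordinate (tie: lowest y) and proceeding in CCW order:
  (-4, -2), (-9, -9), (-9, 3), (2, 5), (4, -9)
Hull (CCW) = [(-9, -9), (4, -9), (2, 5), (-9, 3)]

Jarvis march: at each step, from the current hull vertex p, select the next vertex q as the point such that every other point lies strictly to the left of (or on) the directed line p → q. (Equivalently: for every other point r, the cross product (q − p) × (r − p) ≥ 0.)
Starting point (lowest x, tie lowest y): (-9, -9). Wrap until returning to start. Resulting hull: (-9, -9), (4, -9), (2, 5), (-9, 3).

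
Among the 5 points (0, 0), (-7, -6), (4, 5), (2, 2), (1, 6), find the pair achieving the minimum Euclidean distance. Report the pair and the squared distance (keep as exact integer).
Pair = ((0, 0), (2, 2)); squared distance = 8

Compute all C(5, 2) = 10 pairwise squared distances (x_i − x_j)² + (y_i − y_j)². The minimum is 8, attained by the pair ((0, 0), (2, 2)).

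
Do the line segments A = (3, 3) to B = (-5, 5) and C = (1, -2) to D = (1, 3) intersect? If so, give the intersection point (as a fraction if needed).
No (intersection of containing lines falls outside at least one segment)

Parametrize and solve: t = 1/4, s = 11/10. At least one of these is outside [0, 1], so the segments do not intersect.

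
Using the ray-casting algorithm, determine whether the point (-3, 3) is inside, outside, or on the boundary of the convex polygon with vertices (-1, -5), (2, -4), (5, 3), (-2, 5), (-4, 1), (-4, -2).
The point (-3, 3) lies on the polygon boundary

Boundary check: the query satisfies the collinearity and bounding-box conditions for some polygon edge, so it lies exactly on the boundary.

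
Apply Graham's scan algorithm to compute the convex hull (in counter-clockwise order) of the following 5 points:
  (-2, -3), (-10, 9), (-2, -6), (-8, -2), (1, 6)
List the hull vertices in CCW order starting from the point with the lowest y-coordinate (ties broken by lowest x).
Hull (CCW) = [(-2, -6), (1, 6), (-10, 9), (-8, -2)]

Graham scan procedure:
  1. Find the pivot p₀ = point with lowest y (tie → lowest x): (-2, -6).
  2. Sort the remaining points by polar angle around p₀.
  3. Walk through sorted points, maintaining a stack; pop the top while the last three entries make a non-left turn (cross product ≤ 0).
  4. Final stack is the convex hull in CCW order: (-2, -6), (1, 6), (-10, 9), (-8, -2).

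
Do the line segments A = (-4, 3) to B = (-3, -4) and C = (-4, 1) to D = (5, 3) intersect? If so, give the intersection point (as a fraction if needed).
Yes; intersection at (-242/65, 69/65) (t = 18/65 on AB, s = 2/65 on CD)

Parametrize AB as A + t(B − A) = (-4 + 1 t, 3 + -7 t) and CD as C + s(D − C) = (-4 + 9 s, 1 + 2 s). Solve the linear system for (t, s). Determinant = -65 ≠ 0, so a unique intersection of the containing lines exists. Solution: t = 18/65, s = 2/65 — both in [0, 1], so the segments cross. Intersection point: (-242/65, 69/65).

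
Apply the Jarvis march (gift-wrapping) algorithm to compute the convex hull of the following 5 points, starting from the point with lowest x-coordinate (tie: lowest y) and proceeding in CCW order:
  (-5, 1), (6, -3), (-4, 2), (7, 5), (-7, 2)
Hull (CCW) = [(-7, 2), (-5, 1), (6, -3), (7, 5)]

Jarvis march: at each step, from the current hull vertex p, select the next vertex q as the point such that every other point lies strictly to the left of (or on) the directed line p → q. (Equivalently: for every other point r, the cross product (q − p) × (r − p) ≥ 0.)
Starting point (lowest x, tie lowest y): (-7, 2). Wrap until returning to start. Resulting hull: (-7, 2), (-5, 1), (6, -3), (7, 5).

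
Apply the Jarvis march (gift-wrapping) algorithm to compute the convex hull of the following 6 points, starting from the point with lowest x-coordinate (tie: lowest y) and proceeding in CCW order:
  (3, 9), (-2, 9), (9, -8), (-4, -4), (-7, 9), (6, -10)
Hull (CCW) = [(-7, 9), (-4, -4), (6, -10), (9, -8), (3, 9)]

Jarvis march: at each step, from the current hull vertex p, select the next vertex q as the point such that every other point lies strictly to the left of (or on) the directed line p → q. (Equivalently: for every other point r, the cross product (q − p) × (r − p) ≥ 0.)
Starting point (lowest x, tie lowest y): (-7, 9). Wrap until returning to start. Resulting hull: (-7, 9), (-4, -4), (6, -10), (9, -8), (3, 9).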